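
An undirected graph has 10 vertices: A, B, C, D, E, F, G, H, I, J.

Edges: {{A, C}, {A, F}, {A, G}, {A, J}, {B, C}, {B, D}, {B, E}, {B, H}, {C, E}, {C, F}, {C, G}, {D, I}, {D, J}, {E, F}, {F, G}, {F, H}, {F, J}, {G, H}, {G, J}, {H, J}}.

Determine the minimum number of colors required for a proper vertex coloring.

4

F, G, H, J are mutually adjacent (a clique of size 4), so at least 4 colors are needed.
4 colors suffice: color red → {B, F, I}; color blue → {C, J}; color green → {D, E, G}; color yellow → {A, H}. Each edge has distinct colors on its endpoints.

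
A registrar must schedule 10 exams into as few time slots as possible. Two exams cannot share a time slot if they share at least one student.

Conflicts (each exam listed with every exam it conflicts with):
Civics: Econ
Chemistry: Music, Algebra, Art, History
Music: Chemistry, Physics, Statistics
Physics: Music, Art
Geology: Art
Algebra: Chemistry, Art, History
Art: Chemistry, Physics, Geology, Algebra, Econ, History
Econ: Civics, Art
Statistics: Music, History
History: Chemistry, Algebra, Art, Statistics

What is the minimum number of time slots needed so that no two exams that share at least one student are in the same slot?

4

Chemistry, Algebra, Art, History all conflict with each other, so at least 4 time slots are needed.
4 time slots suffice: Civics=1, Chemistry=3, Music=1, Physics=2, Geology=2, Algebra=4, Art=1, Econ=2, Statistics=3, History=2. Every pair that conflicts lands in different time slots.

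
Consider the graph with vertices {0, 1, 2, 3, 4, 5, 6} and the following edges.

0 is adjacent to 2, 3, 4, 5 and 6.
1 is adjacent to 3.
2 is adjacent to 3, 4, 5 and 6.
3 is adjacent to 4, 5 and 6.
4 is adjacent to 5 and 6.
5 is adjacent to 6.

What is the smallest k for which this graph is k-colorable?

6

0, 2, 3, 4, 5, 6 form a clique, so at least 6 colors are needed.
6 colors suffice: color a → {3}; color b → {0, 1}; color c → {6}; color d → {5}; color e → {4}; color f → {2}. Every edge joins two different colors.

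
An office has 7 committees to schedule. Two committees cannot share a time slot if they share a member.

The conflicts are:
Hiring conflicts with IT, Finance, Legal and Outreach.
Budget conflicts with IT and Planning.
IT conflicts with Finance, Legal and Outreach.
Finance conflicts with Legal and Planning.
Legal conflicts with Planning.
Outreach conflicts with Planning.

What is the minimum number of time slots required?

Hiring, IT, Finance, Legal pairwise conflict, so at least 4 time slots are needed.
4 time slots suffice: Hiring=3, Budget=2, IT=1, Finance=4, Legal=2, Outreach=2, Planning=1. Every pair that conflicts lands in different time slots.

4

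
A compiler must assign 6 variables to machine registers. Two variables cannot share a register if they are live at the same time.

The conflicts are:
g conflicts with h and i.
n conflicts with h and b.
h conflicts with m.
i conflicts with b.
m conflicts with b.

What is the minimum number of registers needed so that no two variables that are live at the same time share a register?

The cycle n-b-i-g-h-n has odd length 5, so it cannot be 2-colored; at least 3 registers are needed.
3 registers suffice: register 1 → {h, b}; register 2 → {n, i, m}; register 3 → {g}. Each listed conflict is separated.

3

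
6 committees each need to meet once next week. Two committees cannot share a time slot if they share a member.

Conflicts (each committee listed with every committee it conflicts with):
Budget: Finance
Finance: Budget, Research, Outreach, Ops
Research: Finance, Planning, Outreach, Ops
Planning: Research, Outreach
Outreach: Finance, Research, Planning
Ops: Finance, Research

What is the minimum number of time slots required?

Research, Planning, Outreach are mutually in conflict, so at least 3 time slots are needed.
A valid assignment using 3 time slots: Budget=2, Finance=1, Research=2, Planning=1, Outreach=3, Ops=3. Every pair that conflicts lands in different time slots.

3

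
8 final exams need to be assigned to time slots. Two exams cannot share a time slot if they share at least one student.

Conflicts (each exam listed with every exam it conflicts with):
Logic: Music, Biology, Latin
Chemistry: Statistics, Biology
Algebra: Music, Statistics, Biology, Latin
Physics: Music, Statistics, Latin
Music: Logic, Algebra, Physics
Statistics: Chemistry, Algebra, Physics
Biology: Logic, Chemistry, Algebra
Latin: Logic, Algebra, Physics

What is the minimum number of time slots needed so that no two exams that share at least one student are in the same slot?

2

Algebra and Statistics conflict, so at least 2 time slots are needed.
Using 2 time slots: Logic=1, Chemistry=1, Algebra=1, Physics=1, Music=2, Statistics=2, Biology=2, Latin=2. No two conflicting exams share a time slot.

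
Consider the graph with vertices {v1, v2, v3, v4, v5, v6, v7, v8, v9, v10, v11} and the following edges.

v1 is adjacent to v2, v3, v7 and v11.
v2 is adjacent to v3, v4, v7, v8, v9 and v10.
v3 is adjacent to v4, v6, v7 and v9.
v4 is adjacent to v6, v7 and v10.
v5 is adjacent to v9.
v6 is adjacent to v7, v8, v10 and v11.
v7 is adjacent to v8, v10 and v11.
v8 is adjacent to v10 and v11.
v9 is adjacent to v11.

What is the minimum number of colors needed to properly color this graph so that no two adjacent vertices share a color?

v2, v7, v8, v10 are pairwise adjacent (a clique of size 4), so at least 4 colors are needed.
4 colors suffice: color 1 → {v7, v9}; color 2 → {v2, v5, v6}; color 3 → {v3, v10, v11}; color 4 → {v1, v4, v8}. Every edge joins two different colors.

4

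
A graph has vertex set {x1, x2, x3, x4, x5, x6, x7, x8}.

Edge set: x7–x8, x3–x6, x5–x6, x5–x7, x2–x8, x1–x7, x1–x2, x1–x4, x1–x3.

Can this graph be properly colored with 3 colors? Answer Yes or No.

The chromatic number is 3. The cycle x6-x3-x1-x7-x5-x6 has odd length 5, so it cannot be 2-colored; at least 3 colors are needed.
3 colors suffice: color 1 → {x1, x5, x8}; color 2 → {x2, x3, x4, x7}; color 3 → {x6}.
That is already a proper 3-coloring.

Yes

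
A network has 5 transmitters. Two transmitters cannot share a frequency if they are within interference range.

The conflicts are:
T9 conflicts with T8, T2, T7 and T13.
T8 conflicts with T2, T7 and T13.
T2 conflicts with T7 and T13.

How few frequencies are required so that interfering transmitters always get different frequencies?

T9, T8, T2, T13 all conflict with each other, so at least 4 frequencies are needed.
4 frequencies suffice: T9=3, T8=1, T2=2, T7=4, T13=4. Each listed conflict is separated.

4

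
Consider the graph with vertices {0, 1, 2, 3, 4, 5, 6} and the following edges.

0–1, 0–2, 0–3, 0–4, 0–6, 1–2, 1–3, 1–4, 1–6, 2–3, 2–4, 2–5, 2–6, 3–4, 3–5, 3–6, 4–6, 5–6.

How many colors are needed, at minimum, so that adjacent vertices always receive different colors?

6

0, 1, 2, 3, 4, 6 form a clique, so at least 6 colors are needed.
6 colors suffice: color a → {6}; color b → {2}; color c → {3}; color d → {1, 5}; color e → {0}; color f → {4}. Each edge has distinct colors on its endpoints.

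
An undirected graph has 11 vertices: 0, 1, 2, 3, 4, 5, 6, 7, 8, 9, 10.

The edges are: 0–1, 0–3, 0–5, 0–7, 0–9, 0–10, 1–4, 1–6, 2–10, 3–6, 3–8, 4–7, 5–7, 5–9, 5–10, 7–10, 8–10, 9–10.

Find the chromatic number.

0, 5, 7, 10 are pairwise adjacent (a clique of size 4), so at least 4 colors are needed.
4 colors suffice: color a → {1, 3, 10}; color b → {0, 2, 4, 6, 8}; color c → {7, 9}; color d → {5}. No two adjacent vertices share a color.

4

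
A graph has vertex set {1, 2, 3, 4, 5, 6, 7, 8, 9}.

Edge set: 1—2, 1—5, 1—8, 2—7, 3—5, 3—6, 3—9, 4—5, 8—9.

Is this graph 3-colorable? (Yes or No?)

Yes

The chromatic number is 3. The cycle 9-8-1-5-3-9 has odd length 5, so it cannot be 2-colored; at least 3 colors are needed.
3 colors suffice: color red → {1, 3, 4, 7}; color blue → {2, 5, 6, 8}; color green → {9}.
That is already a proper 3-coloring.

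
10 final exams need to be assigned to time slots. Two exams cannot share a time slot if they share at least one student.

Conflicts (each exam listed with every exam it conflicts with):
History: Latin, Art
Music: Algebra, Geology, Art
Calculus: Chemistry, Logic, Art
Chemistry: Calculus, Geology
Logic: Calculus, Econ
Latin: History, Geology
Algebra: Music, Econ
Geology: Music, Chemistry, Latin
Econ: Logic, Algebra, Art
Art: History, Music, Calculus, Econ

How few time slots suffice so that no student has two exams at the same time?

3

The cycle Latin-History-Art-Music-Geology-Latin has odd length 5, so it cannot be 2-colored; at least 3 time slots are needed.
Using 3 time slots: History=3, Music=2, Calculus=2, Chemistry=3, Logic=1, Latin=2, Algebra=1, Geology=1, Econ=2, Art=1. Each listed conflict is separated.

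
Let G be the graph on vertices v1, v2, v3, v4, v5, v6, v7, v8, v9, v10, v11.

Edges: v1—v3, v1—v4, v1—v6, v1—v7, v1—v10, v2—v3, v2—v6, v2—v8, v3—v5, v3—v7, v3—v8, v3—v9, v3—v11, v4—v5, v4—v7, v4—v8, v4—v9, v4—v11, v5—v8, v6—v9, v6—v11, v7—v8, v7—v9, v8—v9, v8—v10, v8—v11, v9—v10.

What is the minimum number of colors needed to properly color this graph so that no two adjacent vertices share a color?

v3, v7, v8, v9 are pairwise adjacent (a clique of size 4), so at least 4 colors are needed.
4 colors suffice: v1=1, v2=3, v3=2, v4=2, v5=3, v6=2, v7=4, v8=1, v9=3, v10=2, v11=3. Every edge joins two different colors.

4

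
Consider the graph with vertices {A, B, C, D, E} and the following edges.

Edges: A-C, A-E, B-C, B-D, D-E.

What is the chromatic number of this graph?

3

The cycle A-C-B-D-E-A has odd length 5, so it cannot be 2-colored; at least 3 colors are needed.
One proper 3-coloring: A=red, B=red, C=blue, D=blue, E=green. Every edge joins two different colors.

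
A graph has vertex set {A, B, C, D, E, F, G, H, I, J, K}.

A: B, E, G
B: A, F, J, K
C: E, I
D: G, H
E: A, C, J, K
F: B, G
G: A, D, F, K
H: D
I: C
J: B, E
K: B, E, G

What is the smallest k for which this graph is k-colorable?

E and K are adjacent, so at least 2 colors are needed.
One proper 2-coloring: A=2, B=1, C=2, D=2, E=1, F=2, G=1, H=1, I=1, J=2, K=2. No two adjacent vertices share a color.

2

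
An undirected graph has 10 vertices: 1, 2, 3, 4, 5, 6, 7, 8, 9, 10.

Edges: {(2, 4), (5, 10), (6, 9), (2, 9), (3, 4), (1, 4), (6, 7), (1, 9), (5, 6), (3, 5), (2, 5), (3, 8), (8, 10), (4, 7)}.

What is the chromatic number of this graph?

3

The cycle 3-5-6-7-4-3 has odd length 5, so it cannot be 2-colored; at least 3 colors are needed.
3 colors suffice: color red → {4, 5, 8, 9}; color blue → {1, 2, 3, 6, 10}; color green → {7}. Every edge joins two different colors.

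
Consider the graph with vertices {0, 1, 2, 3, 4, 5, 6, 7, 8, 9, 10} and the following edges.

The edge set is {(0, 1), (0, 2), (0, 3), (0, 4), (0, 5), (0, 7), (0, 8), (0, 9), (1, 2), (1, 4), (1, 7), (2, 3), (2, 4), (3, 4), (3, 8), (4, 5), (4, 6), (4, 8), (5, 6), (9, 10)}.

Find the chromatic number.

0, 3, 4, 8 form a clique, so at least 4 colors are needed.
A valid assignment using 4 colors: 0=a, 1=c, 2=d, 3=c, 4=b, 5=c, 6=a, 7=b, 8=d, 9=b, 10=a. Every edge joins two different colors.

4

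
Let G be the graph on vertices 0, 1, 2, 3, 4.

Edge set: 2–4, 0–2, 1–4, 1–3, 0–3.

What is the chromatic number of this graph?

The cycle 2-0-3-1-4-2 has odd length 5, so it cannot be 2-colored; at least 3 colors are needed.
3 colors suffice: color red → {2, 3}; color blue → {0, 1}; color green → {4}. No two adjacent vertices share a color.

3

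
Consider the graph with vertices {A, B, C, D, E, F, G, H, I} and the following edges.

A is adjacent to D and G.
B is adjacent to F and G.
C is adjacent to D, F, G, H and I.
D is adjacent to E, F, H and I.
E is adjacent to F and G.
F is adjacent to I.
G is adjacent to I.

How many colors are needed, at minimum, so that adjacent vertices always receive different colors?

C, D, F, I are mutually adjacent (a clique of size 4), so at least 4 colors are needed.
One proper 4-coloring: A=2, B=3, C=3, D=1, E=3, F=2, G=1, H=2, I=4. Each edge has distinct colors on its endpoints.

4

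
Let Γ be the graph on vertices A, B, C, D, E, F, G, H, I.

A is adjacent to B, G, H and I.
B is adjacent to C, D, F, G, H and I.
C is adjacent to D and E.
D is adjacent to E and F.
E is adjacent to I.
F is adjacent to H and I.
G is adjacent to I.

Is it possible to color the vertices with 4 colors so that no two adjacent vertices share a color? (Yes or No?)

Yes

The chromatic number is 4. A, B, G, I are mutually adjacent (a clique of size 4), so at least 4 colors are needed.
One proper 4-coloring: A=green, B=red, C=green, D=blue, E=red, F=green, G=yellow, H=blue, I=blue.
That is already a proper 4-coloring.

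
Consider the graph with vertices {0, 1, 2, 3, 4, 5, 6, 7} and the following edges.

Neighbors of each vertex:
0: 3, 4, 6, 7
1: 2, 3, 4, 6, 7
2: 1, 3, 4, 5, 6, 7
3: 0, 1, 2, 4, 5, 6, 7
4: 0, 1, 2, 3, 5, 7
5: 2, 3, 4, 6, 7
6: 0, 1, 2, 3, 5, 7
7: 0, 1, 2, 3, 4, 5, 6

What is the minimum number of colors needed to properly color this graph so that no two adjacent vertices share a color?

5

2, 3, 4, 5, 7 are pairwise adjacent (a clique of size 5), so at least 5 colors are needed.
5 colors suffice: color red → {3}; color blue → {7}; color green → {0, 2}; color yellow → {4, 6}; color purple → {1, 5}. Each edge has distinct colors on its endpoints.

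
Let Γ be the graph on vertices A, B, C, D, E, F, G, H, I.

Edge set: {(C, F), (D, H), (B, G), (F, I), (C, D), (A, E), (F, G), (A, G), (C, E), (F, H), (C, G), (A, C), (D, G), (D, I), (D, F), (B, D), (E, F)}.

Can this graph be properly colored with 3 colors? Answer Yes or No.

C, D, F, G are pairwise adjacent (a clique of size 4), so at least 4 colors are needed.
So 3 colors are not enough.

No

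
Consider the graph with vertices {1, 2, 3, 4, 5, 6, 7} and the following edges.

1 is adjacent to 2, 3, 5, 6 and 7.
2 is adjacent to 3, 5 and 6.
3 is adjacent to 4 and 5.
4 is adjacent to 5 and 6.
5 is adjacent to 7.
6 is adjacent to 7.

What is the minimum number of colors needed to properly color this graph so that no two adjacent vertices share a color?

4

1, 2, 3, 5 are mutually adjacent (a clique of size 4), so at least 4 colors are needed.
4 colors suffice: 1=red, 2=green, 3=yellow, 4=red, 5=blue, 6=blue, 7=green. Every edge joins two different colors.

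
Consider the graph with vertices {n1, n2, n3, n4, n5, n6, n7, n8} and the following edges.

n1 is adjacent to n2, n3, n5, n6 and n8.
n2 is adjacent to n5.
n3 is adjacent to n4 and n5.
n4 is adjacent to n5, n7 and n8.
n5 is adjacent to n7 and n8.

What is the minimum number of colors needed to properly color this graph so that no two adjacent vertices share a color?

n4, n5, n7 are mutually adjacent, so at least 3 colors are needed.
3 colors suffice: color red → {n5, n6}; color blue → {n1, n4}; color green → {n2, n3, n7, n8}. Every edge joins two different colors.

3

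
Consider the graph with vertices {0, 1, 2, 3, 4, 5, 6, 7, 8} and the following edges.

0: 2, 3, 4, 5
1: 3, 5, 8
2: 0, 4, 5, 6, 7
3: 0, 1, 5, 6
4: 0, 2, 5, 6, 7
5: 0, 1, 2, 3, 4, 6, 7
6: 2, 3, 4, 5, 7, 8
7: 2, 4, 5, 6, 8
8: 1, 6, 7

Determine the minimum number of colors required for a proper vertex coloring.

2, 4, 5, 6, 7 form a clique, so at least 5 colors are needed.
A valid assignment using 5 colors: 0=blue, 1=blue, 2=yellow, 3=green, 4=purple, 5=red, 6=blue, 7=green, 8=red. Each edge has distinct colors on its endpoints.

5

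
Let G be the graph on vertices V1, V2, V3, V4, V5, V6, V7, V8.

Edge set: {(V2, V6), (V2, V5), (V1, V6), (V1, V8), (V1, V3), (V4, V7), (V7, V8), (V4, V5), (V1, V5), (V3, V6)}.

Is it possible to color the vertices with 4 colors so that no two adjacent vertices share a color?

Yes

The chromatic number is 3. V1, V3, V6 form a triangle, so at least 3 colors are needed.
A valid assignment using 3 colors: V1=1, V2=1, V3=3, V4=3, V5=2, V6=2, V7=1, V8=2.
Since 4 ≥ 3, a proper 4-coloring certainly exists.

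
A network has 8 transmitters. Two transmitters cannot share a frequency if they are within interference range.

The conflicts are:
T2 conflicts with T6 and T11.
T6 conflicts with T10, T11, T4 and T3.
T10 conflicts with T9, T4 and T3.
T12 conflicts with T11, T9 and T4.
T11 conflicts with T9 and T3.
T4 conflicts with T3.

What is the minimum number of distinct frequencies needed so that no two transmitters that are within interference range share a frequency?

4

T6, T10, T4, T3 are mutually in conflict, so at least 4 frequencies are needed.
4 frequencies suffice: frequency 1 → {T10, T11}; frequency 2 → {T6, T9}; frequency 3 → {T2, T12, T3}; frequency 4 → {T4}. No two conflicting transmitters share a frequency.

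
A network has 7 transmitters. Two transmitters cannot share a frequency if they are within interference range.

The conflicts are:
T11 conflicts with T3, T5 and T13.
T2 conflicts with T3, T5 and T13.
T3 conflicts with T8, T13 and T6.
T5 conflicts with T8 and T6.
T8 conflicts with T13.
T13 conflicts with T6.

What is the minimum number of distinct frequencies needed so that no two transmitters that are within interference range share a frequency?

T11, T3, T13 all conflict with each other, so at least 3 frequencies are needed.
3 frequencies suffice: frequency 1 → {T3, T5}; frequency 2 → {T13}; frequency 3 → {T11, T2, T8, T6}. Every pair that conflicts lands in different frequencies.

3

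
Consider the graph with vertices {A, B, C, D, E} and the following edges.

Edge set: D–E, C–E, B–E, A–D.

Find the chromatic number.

D and E are adjacent, so at least 2 colors are needed.
One proper 2-coloring: A=1, B=2, C=2, D=2, E=1. Every edge joins two different colors.

2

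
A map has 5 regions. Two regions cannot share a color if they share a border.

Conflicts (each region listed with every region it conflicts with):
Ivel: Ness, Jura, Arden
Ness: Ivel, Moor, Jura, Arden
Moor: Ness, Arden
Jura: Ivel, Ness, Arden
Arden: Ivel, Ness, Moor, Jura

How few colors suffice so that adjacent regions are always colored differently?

4

Ivel, Ness, Jura, Arden are mutually in conflict, so at least 4 colors are needed.
A valid assignment using 4 colors: Ivel=4, Ness=1, Moor=3, Jura=3, Arden=2. No two conflicting regions share a color.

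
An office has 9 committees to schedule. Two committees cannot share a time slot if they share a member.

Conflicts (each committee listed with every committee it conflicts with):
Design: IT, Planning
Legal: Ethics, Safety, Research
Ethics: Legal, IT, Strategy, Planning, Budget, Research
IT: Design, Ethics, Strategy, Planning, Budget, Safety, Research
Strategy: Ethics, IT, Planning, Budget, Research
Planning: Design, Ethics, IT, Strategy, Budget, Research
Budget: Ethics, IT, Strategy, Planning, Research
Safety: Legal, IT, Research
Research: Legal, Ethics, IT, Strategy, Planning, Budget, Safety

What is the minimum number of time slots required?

6

Ethics, IT, Strategy, Planning, Budget, Research pairwise conflict, so at least 6 time slots are needed.
6 time slots suffice: Design=2, Legal=1, Ethics=4, IT=1, Strategy=5, Planning=3, Budget=6, Safety=3, Research=2. Every pair that conflicts lands in different time slots.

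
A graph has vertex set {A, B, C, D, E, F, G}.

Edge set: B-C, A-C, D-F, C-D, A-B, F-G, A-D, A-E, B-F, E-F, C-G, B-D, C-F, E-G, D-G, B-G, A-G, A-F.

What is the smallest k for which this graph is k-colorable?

6

A, B, C, D, F, G are pairwise adjacent (a clique of size 6), so at least 6 colors are needed.
6 colors suffice: color 1 → {A}; color 2 → {F}; color 3 → {G}; color 4 → {C, E}; color 5 → {B}; color 6 → {D}. Every edge joins two different colors.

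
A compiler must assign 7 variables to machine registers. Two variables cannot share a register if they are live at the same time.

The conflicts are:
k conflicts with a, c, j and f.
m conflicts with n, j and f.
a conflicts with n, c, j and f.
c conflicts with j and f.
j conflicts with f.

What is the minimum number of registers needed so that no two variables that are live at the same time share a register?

5

k, a, c, j, f are mutually in conflict, so at least 5 registers are needed.
5 registers suffice: register 1 → {n, f}; register 2 → {j}; register 3 → {m, a}; register 4 → {c}; register 5 → {k}. No two conflicting variables share a register.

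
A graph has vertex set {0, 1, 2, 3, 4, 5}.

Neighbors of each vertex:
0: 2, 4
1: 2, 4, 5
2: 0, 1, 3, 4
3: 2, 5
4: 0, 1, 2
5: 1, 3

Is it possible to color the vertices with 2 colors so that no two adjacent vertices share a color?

1, 2, 4 form a triangle, so at least 3 colors are needed.
So 2 colors are not enough.

No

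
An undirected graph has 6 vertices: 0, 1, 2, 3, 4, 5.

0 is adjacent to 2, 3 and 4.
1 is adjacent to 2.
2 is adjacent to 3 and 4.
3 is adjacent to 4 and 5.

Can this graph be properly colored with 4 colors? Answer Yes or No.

The chromatic number is 4. 0, 2, 3, 4 form a clique, so at least 4 colors are needed.
4 colors suffice: color a → {2, 5}; color b → {1, 3}; color c → {4}; color d → {0}.
That is already a proper 4-coloring.

Yes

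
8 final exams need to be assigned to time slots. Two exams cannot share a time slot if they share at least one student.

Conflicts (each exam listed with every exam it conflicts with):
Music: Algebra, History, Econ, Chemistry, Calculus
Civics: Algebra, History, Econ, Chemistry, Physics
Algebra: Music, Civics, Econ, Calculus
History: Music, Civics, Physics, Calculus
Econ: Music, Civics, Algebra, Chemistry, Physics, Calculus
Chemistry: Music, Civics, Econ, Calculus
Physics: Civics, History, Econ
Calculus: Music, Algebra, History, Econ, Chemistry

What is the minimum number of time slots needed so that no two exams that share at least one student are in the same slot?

Music, Algebra, Econ, Calculus pairwise conflict, so at least 4 time slots are needed.
4 time slots suffice: time slot 1 → {History, Econ}; time slot 2 → {Civics, Calculus}; time slot 3 → {Music, Physics}; time slot 4 → {Algebra, Chemistry}. Every pair that conflicts lands in different time slots.

4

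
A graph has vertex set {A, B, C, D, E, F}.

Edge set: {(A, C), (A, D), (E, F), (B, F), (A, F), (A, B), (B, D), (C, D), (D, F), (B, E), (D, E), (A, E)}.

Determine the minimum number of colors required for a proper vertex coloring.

A, B, D, E, F are mutually adjacent (a clique of size 5), so at least 5 colors are needed.
5 colors suffice: color 1 → {A}; color 2 → {D}; color 3 → {C, E}; color 4 → {B}; color 5 → {F}. Every edge joins two different colors.

5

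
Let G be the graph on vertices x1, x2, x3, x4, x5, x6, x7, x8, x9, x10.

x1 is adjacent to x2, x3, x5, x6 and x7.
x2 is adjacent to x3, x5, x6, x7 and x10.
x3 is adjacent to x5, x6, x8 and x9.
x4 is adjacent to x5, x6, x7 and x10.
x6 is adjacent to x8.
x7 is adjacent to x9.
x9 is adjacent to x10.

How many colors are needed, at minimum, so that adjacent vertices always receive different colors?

x1, x2, x3, x5 are mutually adjacent (a clique of size 4), so at least 4 colors are needed.
4 colors suffice: color 1 → {x2, x4, x8, x9}; color 2 → {x3, x7, x10}; color 3 → {x5, x6}; color 4 → {x1}. Each edge has distinct colors on its endpoints.

4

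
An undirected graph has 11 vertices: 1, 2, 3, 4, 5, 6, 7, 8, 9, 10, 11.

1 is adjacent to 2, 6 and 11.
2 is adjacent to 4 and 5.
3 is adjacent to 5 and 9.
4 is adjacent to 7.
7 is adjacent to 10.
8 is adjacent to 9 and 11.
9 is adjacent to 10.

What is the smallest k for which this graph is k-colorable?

The cycle 9-10-7-4-2-5-3-9 has odd length 7, so it cannot be 2-colored; at least 3 colors are needed.
3 colors suffice: color a → {1, 4, 5, 9}; color b → {2, 3, 6, 8, 10}; color c → {7, 11}. Each edge has distinct colors on its endpoints.

3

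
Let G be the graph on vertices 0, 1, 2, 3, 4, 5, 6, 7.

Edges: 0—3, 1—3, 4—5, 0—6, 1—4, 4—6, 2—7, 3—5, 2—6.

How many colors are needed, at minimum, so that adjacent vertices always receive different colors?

The cycle 0-3-1-4-6-0 has odd length 5, so it cannot be 2-colored; at least 3 colors are needed.
3 colors suffice: color red → {2, 3, 4}; color blue → {1, 5, 6, 7}; color green → {0}. Each edge has distinct colors on its endpoints.

3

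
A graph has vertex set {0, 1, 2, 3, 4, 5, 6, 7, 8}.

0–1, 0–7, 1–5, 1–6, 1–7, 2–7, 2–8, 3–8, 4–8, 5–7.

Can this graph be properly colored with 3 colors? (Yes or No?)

Yes

The chromatic number is 3. 1, 5, 7 form a triangle, so at least 3 colors are needed.
3 colors suffice: color red → {1, 8}; color blue → {3, 4, 6, 7}; color green → {0, 2, 5}.
That is already a proper 3-coloring.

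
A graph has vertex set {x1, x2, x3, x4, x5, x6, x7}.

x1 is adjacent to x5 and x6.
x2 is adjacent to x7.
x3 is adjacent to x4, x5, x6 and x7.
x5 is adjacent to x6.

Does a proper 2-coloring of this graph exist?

x3, x5, x6 are mutually adjacent, so at least 3 colors are needed.
So 2 colors are not enough.

No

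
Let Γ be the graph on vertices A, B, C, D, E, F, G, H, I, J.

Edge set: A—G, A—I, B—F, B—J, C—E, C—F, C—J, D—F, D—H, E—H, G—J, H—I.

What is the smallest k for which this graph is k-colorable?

3

The cycle H-E-C-F-D-H has odd length 5, so it cannot be 2-colored; at least 3 colors are needed.
3 colors suffice: A=2, B=1, C=1, D=3, E=2, F=2, G=1, H=1, I=3, J=2. Each edge has distinct colors on its endpoints.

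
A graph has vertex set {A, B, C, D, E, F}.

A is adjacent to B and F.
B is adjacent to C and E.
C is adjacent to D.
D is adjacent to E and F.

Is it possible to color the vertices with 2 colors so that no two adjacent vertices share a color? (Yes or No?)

The cycle F-A-B-C-D-F has odd length 5, so it cannot be 2-colored; at least 3 colors are needed.
So 2 colors are not enough.

No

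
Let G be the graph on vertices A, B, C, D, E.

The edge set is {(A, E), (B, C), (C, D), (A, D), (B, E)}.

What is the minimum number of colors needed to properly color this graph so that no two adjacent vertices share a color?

The cycle B-C-D-A-E-B has odd length 5, so it cannot be 2-colored; at least 3 colors are needed.
3 colors suffice: color red → {B, D}; color blue → {A, C}; color green → {E}. No two adjacent vertices share a color.

3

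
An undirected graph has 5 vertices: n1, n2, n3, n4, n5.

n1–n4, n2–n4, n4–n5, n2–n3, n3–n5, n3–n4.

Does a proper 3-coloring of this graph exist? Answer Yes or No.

The chromatic number is 3. n3, n4, n5 are mutually adjacent, so at least 3 colors are needed.
3 colors suffice: color 1 → {n4}; color 2 → {n1, n3}; color 3 → {n2, n5}.
That is already a proper 3-coloring.

Yes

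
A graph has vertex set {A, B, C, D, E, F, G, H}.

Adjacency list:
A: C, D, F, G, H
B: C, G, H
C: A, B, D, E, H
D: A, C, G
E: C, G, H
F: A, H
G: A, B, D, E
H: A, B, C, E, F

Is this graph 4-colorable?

The chromatic number is 3. B, C, H are pairwise adjacent, so at least 3 colors are needed.
3 colors suffice: color 1 → {D, H}; color 2 → {C, F, G}; color 3 → {A, B, E}.
Since 4 ≥ 3, a proper 4-coloring certainly exists.

Yes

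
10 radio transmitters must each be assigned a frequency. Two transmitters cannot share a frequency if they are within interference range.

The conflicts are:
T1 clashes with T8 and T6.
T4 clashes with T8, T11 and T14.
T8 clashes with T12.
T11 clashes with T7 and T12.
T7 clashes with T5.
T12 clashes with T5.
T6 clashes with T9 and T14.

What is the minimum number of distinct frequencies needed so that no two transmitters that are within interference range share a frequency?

The cycle T8-T1-T6-T14-T4-T8 has odd length 5, so it cannot be 2-colored; at least 3 frequencies are needed.
3 frequencies suffice: frequency 1 → {T8, T11, T6, T5}; frequency 2 → {T1, T4, T7, T12, T9}; frequency 3 → {T14}. Every pair that conflicts lands in different frequencies.

3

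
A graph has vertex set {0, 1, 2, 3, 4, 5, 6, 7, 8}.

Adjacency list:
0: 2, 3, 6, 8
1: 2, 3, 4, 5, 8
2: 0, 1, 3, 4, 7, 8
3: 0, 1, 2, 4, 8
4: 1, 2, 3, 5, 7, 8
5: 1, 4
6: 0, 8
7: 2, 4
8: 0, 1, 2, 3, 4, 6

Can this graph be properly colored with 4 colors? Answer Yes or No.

1, 2, 3, 4, 8 are pairwise adjacent (a clique of size 5), so at least 5 colors are needed.
So 4 colors are not enough.

No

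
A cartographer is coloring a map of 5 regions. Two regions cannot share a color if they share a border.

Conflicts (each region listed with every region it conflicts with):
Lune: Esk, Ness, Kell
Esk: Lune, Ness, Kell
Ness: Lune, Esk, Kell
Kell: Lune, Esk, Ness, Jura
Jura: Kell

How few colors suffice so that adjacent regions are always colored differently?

4

Lune, Esk, Ness, Kell are mutually in conflict, so at least 4 colors are needed.
4 colors suffice: color 1 → {Kell}; color 2 → {Esk, Jura}; color 3 → {Lune}; color 4 → {Ness}. Every pair that conflicts lands in different colors.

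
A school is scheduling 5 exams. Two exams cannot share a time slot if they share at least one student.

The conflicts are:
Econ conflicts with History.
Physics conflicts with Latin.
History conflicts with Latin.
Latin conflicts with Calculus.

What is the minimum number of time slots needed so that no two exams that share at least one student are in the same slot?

2

Econ and History conflict, so at least 2 time slots are needed.
2 time slots suffice: time slot 1 → {Econ, Latin}; time slot 2 → {Physics, History, Calculus}. Each listed conflict is separated.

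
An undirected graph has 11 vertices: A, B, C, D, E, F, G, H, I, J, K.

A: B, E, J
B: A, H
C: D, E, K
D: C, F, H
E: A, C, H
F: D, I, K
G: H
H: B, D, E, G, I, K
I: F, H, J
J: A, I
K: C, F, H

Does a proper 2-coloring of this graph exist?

No

The cycle J-A-E-H-I-J has odd length 5, so it cannot be 2-colored; at least 3 colors are needed.
So 2 colors are not enough.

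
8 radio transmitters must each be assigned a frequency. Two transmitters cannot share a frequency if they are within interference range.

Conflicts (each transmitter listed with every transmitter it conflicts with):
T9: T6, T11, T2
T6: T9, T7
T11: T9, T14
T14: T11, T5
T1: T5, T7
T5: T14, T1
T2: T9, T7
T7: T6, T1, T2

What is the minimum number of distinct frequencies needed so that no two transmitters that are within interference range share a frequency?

3

The cycle T6-T7-T1-T5-T14-T11-T9-T6 has odd length 7, so it cannot be 2-colored; at least 3 frequencies are needed.
3 frequencies suffice: frequency 1 → {T9, T5, T7}; frequency 2 → {T6, T11, T1, T2}; frequency 3 → {T14}. Every pair that conflicts lands in different frequencies.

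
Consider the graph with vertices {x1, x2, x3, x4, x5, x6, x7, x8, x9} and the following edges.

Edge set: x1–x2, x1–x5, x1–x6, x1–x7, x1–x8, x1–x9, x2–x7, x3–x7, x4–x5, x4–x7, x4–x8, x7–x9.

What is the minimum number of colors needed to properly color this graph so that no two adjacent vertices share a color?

x1, x7, x9 are mutually adjacent, so at least 3 colors are needed.
One proper 3-coloring: x1=1, x2=3, x3=1, x4=1, x5=2, x6=2, x7=2, x8=2, x9=3. No two adjacent vertices share a color.

3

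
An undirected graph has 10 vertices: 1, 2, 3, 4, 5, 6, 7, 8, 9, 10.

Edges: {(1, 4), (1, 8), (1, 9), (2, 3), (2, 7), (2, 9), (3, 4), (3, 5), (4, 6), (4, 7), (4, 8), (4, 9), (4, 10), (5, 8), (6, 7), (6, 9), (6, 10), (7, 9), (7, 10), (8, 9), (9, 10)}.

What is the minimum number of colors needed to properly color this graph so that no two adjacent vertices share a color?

4, 6, 7, 9, 10 are mutually adjacent (a clique of size 5), so at least 5 colors are needed.
5 colors suffice: color a → {2, 4, 5}; color b → {3, 9}; color c → {7, 8}; color d → {1, 10}; color e → {6}. Each edge has distinct colors on its endpoints.

5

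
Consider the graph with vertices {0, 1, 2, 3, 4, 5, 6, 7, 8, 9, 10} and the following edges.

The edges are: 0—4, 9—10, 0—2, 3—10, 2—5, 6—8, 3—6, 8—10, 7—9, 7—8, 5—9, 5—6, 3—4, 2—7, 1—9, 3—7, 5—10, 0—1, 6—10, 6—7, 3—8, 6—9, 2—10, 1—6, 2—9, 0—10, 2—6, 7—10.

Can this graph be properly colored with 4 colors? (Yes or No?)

3, 6, 7, 8, 10 form a clique, so at least 5 colors are needed.
So 4 colors are not enough.

No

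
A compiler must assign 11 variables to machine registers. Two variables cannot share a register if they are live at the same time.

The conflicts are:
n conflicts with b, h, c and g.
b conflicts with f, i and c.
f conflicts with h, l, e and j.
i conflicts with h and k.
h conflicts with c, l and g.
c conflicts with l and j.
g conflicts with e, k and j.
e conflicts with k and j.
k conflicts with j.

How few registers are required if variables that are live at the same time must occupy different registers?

g, e, k, j all conflict with each other, so at least 4 registers are needed.
Using 4 registers: n=3, b=1, f=2, i=2, h=1, c=2, l=3, g=2, e=3, k=4, j=1. Each listed conflict is separated.

4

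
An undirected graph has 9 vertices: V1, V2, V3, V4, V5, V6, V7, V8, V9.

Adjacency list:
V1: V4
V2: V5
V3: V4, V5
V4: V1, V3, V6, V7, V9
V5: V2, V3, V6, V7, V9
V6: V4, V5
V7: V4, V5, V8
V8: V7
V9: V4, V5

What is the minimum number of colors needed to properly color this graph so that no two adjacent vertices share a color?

V5 and V9 are adjacent, so at least 2 colors are needed.
2 colors suffice: V1=blue, V2=blue, V3=blue, V4=red, V5=red, V6=blue, V7=blue, V8=red, V9=blue. Every edge joins two different colors.

2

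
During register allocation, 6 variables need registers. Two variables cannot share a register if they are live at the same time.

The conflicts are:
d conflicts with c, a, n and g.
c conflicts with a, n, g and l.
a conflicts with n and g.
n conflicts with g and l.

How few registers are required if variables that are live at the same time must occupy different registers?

d, c, a, n, g are mutually in conflict, so at least 5 registers are needed.
5 registers suffice: d=5, c=2, a=4, n=1, g=3, l=3. No two conflicting variables share a register.

5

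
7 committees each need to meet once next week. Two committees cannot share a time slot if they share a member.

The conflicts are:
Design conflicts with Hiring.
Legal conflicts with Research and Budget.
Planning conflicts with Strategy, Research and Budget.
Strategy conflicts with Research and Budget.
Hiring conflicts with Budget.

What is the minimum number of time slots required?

Planning, Strategy, Research are mutually in conflict, so at least 3 time slots are needed.
A valid assignment using 3 time slots: Design=1, Legal=2, Planning=2, Strategy=3, Research=1, Hiring=2, Budget=1. Each listed conflict is separated.

3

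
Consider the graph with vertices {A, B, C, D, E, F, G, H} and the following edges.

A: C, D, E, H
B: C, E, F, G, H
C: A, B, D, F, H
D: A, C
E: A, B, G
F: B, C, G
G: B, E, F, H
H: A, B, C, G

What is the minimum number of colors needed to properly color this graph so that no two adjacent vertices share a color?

3

B, E, G are mutually adjacent, so at least 3 colors are needed.
3 colors suffice: color 1 → {A, B}; color 2 → {C, G}; color 3 → {D, E, F, H}. Every edge joins two different colors.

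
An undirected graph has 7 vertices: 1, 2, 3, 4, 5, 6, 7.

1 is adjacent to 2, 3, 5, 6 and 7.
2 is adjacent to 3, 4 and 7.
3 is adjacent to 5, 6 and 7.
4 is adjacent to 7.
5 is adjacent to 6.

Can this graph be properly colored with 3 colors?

1, 2, 3, 7 form a clique, so at least 4 colors are needed.
So 3 colors are not enough.

No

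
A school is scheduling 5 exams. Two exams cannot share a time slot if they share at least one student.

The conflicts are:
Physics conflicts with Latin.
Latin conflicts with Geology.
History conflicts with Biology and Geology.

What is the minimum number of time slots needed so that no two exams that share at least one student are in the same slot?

2

History and Biology conflict, so at least 2 time slots are needed.
A valid assignment using 2 time slots: Physics=2, Latin=1, History=1, Biology=2, Geology=2. No two conflicting exams share a time slot.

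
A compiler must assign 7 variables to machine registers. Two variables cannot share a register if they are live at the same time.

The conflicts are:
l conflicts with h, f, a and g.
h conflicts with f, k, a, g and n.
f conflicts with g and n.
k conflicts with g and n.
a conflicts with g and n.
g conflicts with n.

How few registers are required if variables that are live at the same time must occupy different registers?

4

h, k, g, n all conflict with each other, so at least 4 registers are needed.
4 registers suffice: register 1 → {h}; register 2 → {g}; register 3 → {l, n}; register 4 → {f, k, a}. No two conflicting variables share a register.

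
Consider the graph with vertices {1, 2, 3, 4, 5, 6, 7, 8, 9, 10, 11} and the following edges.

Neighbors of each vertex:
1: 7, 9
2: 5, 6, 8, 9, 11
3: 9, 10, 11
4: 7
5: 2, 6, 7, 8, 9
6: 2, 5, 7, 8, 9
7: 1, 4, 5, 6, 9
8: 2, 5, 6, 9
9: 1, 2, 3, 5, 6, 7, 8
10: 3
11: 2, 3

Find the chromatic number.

5

2, 5, 6, 8, 9 are pairwise adjacent (a clique of size 5), so at least 5 colors are needed.
5 colors suffice: color a → {4, 9, 10, 11}; color b → {2, 3, 7}; color c → {1, 5}; color d → {6}; color e → {8}. Each edge has distinct colors on its endpoints.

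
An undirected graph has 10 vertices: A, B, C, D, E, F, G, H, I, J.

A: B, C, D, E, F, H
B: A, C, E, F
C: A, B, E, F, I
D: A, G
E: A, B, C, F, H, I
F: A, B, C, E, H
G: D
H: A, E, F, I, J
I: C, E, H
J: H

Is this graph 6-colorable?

The chromatic number is 5. A, B, C, E, F form a clique, so at least 5 colors are needed.
5 colors suffice: color 1 → {D, E, J}; color 2 → {A, G, I}; color 3 → {F}; color 4 → {C, H}; color 5 → {B}.
Since 6 ≥ 5, a proper 6-coloring certainly exists.

Yes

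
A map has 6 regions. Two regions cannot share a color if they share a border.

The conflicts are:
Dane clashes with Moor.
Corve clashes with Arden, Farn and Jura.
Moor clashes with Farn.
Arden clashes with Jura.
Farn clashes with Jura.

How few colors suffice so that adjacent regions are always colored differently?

Corve, Farn, Jura are mutually in conflict, so at least 3 colors are needed.
3 colors suffice: color 1 → {Dane, Arden, Farn}; color 2 → {Moor, Jura}; color 3 → {Corve}. Every pair that conflicts lands in different colors.

3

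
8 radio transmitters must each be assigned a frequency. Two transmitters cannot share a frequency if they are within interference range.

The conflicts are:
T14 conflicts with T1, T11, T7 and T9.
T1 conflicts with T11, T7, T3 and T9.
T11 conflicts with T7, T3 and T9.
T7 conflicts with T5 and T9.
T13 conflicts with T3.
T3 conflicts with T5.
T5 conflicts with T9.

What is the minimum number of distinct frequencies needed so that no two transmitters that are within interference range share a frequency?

5

T14, T1, T11, T7, T9 are mutually in conflict, so at least 5 frequencies are needed.
5 frequencies suffice: T14=5, T1=4, T11=3, T7=1, T13=2, T3=1, T5=3, T9=2. Each listed conflict is separated.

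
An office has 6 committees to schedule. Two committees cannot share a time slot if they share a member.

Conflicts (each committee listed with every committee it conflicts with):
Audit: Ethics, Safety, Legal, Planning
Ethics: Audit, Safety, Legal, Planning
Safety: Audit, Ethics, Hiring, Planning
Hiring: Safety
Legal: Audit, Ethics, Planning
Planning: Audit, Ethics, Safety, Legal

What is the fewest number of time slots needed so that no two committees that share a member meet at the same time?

4

Audit, Ethics, Safety, Planning all conflict with each other, so at least 4 time slots are needed.
4 time slots suffice: Audit=4, Ethics=1, Safety=3, Hiring=1, Legal=3, Planning=2. Every pair that conflicts lands in different time slots.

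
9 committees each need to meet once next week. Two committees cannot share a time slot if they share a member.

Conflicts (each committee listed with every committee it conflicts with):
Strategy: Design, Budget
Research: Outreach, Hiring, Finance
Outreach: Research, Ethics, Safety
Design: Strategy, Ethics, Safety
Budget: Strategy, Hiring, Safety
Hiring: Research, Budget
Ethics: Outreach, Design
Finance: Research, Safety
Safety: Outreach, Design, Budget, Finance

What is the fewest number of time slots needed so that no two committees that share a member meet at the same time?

The cycle Research-Finance-Safety-Budget-Hiring-Research has odd length 5, so it cannot be 2-colored; at least 3 time slots are needed.
3 time slots suffice: time slot 1 → {Strategy, Research, Ethics, Safety}; time slot 2 → {Outreach, Design, Budget, Finance}; time slot 3 → {Hiring}. Every pair that conflicts lands in different time slots.

3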